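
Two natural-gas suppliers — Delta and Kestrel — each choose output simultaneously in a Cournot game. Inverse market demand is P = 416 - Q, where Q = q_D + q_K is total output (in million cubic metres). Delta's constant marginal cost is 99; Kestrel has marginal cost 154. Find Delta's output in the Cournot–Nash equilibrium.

124

Delta's profit: π_D = (416 - Q)q_D - (99q_D). Setting ∂π_D/∂q_D = 0: 317 - 2q_D - (q_K) = 0.
Kestrel's profit: π_K = (416 - Q)q_K - (154q_K). Setting ∂π_K/∂q_K = 0: 262 - 2q_K - (q_D) = 0.
Rearranging gives the reaction functions q_D = (317 - q_K)/2 and q_K = (262 - q_D)/2.
Solving the pair: q_D = 124, q_K = 69.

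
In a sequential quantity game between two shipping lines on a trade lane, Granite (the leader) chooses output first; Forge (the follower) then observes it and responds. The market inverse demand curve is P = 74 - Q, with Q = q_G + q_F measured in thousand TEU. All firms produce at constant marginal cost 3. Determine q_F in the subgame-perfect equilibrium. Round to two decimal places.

The follower Forge best-responds to any q_G: π_F = (74 - Q)q_F - 3q_F.
Follower FOC: 71 - q_G - 2q_F = 0, so q_F(q_G) = (71 - q_G)/2.
Granite substitutes q_F(q_G) into its own profit: π_G = q_G(74 - q_G - (71 - q_G)/2) - 3q_G = (77/2 - (1/2)q_G)q_G - 3q_G.
The leader's first-order condition 71/2 - q_G = 0 yields q_G = 71/2.
Then q_F = (71 - 71/2)/2 = 71/4.

17.75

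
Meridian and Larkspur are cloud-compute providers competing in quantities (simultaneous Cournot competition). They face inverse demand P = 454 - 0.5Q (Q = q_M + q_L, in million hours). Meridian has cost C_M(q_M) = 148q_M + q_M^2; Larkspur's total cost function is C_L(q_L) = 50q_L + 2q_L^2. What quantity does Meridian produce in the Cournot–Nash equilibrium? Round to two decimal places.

90.03

Meridian's profit: π_M = (454 - 0.5Q)q_M - (148q_M + q_M²). Setting ∂π_M/∂q_M = 0: 306 - 3q_M - (1/2)(q_L) = 0.
Larkspur's profit: π_L = (454 - 0.5Q)q_L - (50q_L + 2q_L²). Setting ∂π_L/∂q_L = 0: 404 - 5q_L - (1/2)(q_M) = 0.
So q_M = (306 - (1/2)q_L)/3 and q_L = (404 - (1/2)q_M)/5.
Substituting one into the other gives q_M = 90.0339 and q_L = 71.7966.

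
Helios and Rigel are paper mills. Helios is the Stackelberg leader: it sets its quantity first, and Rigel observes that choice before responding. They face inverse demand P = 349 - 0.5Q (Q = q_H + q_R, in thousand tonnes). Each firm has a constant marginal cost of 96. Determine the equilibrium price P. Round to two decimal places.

The follower Rigel best-responds to any q_H: π_R = (349 - 0.5Q)q_R - 96q_R.
Follower FOC: 253 - (1/2)q_H - q_R = 0, so q_R(q_H) = (253 - (1/2)q_H).
The leader anticipates this reaction. Substituting into P = 349 - 0.5Q gives P = 445/2 - (1/4)q_H, so π_H = (445/2 - (1/4)q_H)q_H - 96q_H.
Maximising: ∂π_H/∂q_H = 253/2 - (1/2)q_H = 0, giving q_H = 253.
Then q_R = (253 - (1/2)·253) = 253/2.
Total output Q = 759/2, so price P = 349 - (1/2)·(759/2) = 637/4.

159.25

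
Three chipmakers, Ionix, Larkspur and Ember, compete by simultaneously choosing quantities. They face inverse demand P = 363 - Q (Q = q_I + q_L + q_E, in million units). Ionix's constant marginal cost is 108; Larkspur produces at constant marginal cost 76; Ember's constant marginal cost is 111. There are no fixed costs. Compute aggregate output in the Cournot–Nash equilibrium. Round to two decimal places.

Ionix's profit: π_I = (363 - Q)q_I - (108q_I). Setting ∂π_I/∂q_I = 0: 255 - 2q_I - (q_L + q_E) = 0.
Larkspur's profit: π_L = (363 - Q)q_L - (76q_L). Setting ∂π_L/∂q_L = 0: 287 - 2q_L - (q_I + q_E) = 0.
Ember's first-order condition: 252 - 2q_E - (q_I + q_L) = 0.
Adding the 3 conditions: 794 − 2Q − 2Q = 0, i.e. Q = 397/2.
Back-substituting: q_I = (255 − 397/2) = 113/2, q_L = (287 − 397/2) = 177/2, q_E = (252 − 397/2) = 107/2.
Total output Q = 113/2 + 177/2 + 107/2 = 397/2.

198.50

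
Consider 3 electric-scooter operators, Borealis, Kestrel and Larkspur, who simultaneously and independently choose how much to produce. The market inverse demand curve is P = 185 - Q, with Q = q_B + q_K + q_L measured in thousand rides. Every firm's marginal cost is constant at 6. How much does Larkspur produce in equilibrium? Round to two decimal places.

44.75

A representative firm's profit is π_i = q_i(185 - Q) - 6q_i.
Setting ∂π_i/∂q_i = 0 with rivals' quantities fixed: 179 - 2q_i - Σ_{j≠i} q_j = 0.
By symmetry each firm produces the same amount; substituting Σ_{j≠i} q_j = 2q_i yields q_i = 179/4.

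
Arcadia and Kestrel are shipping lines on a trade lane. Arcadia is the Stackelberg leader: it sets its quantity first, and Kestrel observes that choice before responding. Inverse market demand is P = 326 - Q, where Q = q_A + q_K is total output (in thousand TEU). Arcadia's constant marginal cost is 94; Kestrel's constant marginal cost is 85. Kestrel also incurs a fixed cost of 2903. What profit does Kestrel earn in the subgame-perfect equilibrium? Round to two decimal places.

1289.56

Solve by backward induction. Given q_A, the follower Kestrel maximises π_K = (326 - q_A - q_K)q_K - 85q_K.
∂π_K/∂q_K = 241 - q_A - 2q_K = 0 gives the reaction function q_K = (241 - q_A)/2.
The leader anticipates this reaction. Substituting into P = 326 - Q gives P = 411/2 - (1/2)q_A, so π_A = (411/2 - (1/2)q_A)q_A - 94q_A.
The leader's first-order condition 223/2 - q_A = 0 yields q_A = 223/2.
Then q_K = (241 - 223/2)/2 = 259/4.
Price P = 326 - 705/4 = 599/4.
Kestrel's profit: (599/4 - 85)·(259/4) - 2903 = 1289.5625.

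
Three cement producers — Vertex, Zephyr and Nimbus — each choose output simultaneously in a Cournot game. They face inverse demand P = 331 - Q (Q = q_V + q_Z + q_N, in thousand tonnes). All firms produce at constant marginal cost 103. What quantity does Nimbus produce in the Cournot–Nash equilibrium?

57

Each firm earns π_i = (331 - Q)q_i - 103q_i.
Setting ∂π_i/∂q_i = 0 with rivals' quantities fixed: 228 - 2q_i - Σ_{j≠i} q_j = 0.
With identical firms every q_j equals q_i, so Σ_{j≠i} q_j = 2q_i and 228 = 4q_i, giving q_i = 57.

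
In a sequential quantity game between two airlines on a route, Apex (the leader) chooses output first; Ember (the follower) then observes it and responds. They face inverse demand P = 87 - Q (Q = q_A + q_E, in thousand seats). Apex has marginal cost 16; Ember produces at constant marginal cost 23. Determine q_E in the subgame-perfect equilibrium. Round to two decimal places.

The follower Ember best-responds to any q_A: π_E = (87 - Q)q_E - 23q_E.
Follower FOC: 64 - q_A - 2q_E = 0, so q_E(q_A) = (64 - q_A)/2.
The leader anticipates this reaction. Substituting into P = 87 - Q gives P = 55 - (1/2)q_A, so π_A = (55 - (1/2)q_A)q_A - 16q_A.
Maximising: ∂π_A/∂q_A = 39 - q_A = 0, giving q_A = 39.
Then q_E = (64 - 39)/2 = 25/2.

12.50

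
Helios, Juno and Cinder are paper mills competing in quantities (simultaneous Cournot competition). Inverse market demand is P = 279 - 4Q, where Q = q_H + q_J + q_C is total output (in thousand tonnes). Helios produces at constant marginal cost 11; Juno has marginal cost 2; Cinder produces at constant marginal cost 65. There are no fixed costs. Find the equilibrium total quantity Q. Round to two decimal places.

Helios's profit: π_H = (279 - 4Q)q_H - (11q_H). Setting ∂π_H/∂q_H = 0: 268 - 8q_H - 4(q_J + q_C) = 0.
Juno's profit: π_J = (279 - 4Q)q_J - (2q_J). Setting ∂π_J/∂q_J = 0: 277 - 8q_J - 4(q_H + q_C) = 0.
Cinder's first-order condition: 214 - 8q_C - 4(q_H + q_J) = 0.
Adding the 3 conditions: 759 − 8Q − 8Q = 0, i.e. Q = 759/16.
Back-substituting: q_H = (268 − 759/4)/4 = 313/16, q_J = (277 − 759/4)/4 = 349/16, q_C = (214 − 759/4)/4 = 97/16.
Total output Q = 313/16 + 349/16 + 97/16 = 759/16.

47.44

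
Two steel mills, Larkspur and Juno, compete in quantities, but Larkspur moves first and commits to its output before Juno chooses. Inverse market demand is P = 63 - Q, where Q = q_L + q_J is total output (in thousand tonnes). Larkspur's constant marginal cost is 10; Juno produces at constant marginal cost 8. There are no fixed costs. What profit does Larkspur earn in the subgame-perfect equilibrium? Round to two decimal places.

Solve by backward induction. Given q_L, the follower Juno maximises π_J = (63 - q_L - q_J)q_J - 8q_J.
Setting the follower's marginal profit to zero, 55 - q_L - 2q_J = 0, i.e. q_J = (55 - q_L)/2.
Larkspur substitutes q_J(q_L) into its own profit: π_L = q_L(63 - q_L - (55 - q_L)/2) - 10q_L = (71/2 - (1/2)q_L)q_L - 10q_L.
Leader FOC: 51/2 - q_L = 0, so q_L = 51/2.
Then q_J = (55 - 51/2)/2 = 59/4.
Price P = 63 - 161/4 = 91/4.
Larkspur's profit: (91/4 - 10)·(51/2) = 325.1250.

325.13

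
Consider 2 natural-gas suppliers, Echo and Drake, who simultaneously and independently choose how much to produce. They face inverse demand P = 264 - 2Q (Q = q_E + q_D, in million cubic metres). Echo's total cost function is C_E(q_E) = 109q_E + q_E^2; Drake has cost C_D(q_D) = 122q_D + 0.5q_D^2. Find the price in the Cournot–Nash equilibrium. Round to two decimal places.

184.54

Echo's profit: π_E = (264 - 2Q)q_E - (109q_E + q_E²). Setting ∂π_E/∂q_E = 0: 155 - 6q_E - 2(q_D) = 0.
Drake's profit: π_D = (264 - 2Q)q_D - (122q_D + (1/2)q_D²). Setting ∂π_D/∂q_D = 0: 142 - 5q_D - 2(q_E) = 0.
So q_E = (155 - 2q_D)/6 and q_D = (142 - 2q_E)/5.
Substituting one into the other gives q_E = 491/26 and q_D = 271/13.
Total output Q = 1033/26, so price P = 264 - 2·(1033/26) = 184.5385.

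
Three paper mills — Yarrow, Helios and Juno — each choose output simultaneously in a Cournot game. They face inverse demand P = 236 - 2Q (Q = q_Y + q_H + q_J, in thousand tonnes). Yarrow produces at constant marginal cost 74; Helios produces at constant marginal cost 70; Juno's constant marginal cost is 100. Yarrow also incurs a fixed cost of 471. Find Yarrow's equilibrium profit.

Yarrow's profit: π_Y = (236 - 2Q)q_Y - (74q_Y). Setting ∂π_Y/∂q_Y = 0: 162 - 4q_Y - 2(q_H + q_J) = 0.
Helios's profit: π_H = (236 - 2Q)q_H - (70q_H). Setting ∂π_H/∂q_H = 0: 166 - 4q_H - 2(q_Y + q_J) = 0.
Juno's profit: π_J = (236 - 2Q)q_J - (100q_J). Setting ∂π_J/∂q_J = 0: 136 - 4q_J - 2(q_Y + q_H) = 0.
Adding the 3 conditions: 464 − 4Q − 4Q = 0, i.e. Q = 58.
Back-substituting: q_Y = (162 − 116)/2 = 23, q_H = (166 − 116)/2 = 25, q_J = (136 − 116)/2 = 10.
Price P = 236 - 2·58 = 120.
Yarrow's profit: (120 - 74)·23 - 471 = 587.

587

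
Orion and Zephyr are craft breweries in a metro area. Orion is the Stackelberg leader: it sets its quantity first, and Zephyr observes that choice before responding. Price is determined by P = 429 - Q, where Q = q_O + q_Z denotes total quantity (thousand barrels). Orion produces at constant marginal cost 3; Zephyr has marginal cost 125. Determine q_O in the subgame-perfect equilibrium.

274

The follower Zephyr best-responds to any q_O: π_Z = (429 - Q)q_Z - 125q_Z.
Follower FOC: 304 - q_O - 2q_Z = 0, so q_Z(q_O) = (304 - q_O)/2.
Orion substitutes q_Z(q_O) into its own profit: π_O = q_O(429 - q_O - (304 - q_O)/2) - 3q_O = (277 - (1/2)q_O)q_O - 3q_O.
Maximising: ∂π_O/∂q_O = 274 - q_O = 0, giving q_O = 274.
Then q_Z = (304 - 274)/2 = 15.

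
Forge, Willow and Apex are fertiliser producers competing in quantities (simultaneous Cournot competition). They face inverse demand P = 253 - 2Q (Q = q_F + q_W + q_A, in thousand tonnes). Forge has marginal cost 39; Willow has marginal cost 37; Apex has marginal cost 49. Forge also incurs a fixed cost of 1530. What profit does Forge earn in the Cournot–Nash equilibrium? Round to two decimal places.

10.13

Forge's profit: π_F = (253 - 2Q)q_F - (39q_F). Setting ∂π_F/∂q_F = 0: 214 - 4q_F - 2(q_W + q_A) = 0.
Willow's profit: π_W = (253 - 2Q)q_W - (37q_W). Setting ∂π_W/∂q_W = 0: 216 - 4q_W - 2(q_F + q_A) = 0.
Apex's profit: π_A = (253 - 2Q)q_A - (49q_A). Setting ∂π_A/∂q_A = 0: 204 - 4q_A - 2(q_F + q_W) = 0.
Adding the 3 conditions: 634 − 4Q − 4Q = 0, i.e. Q = 317/4.
Back-substituting: q_F = (214 − 317/2)/2 = 111/4, q_W = (216 − 317/2)/2 = 115/4, q_A = (204 − 317/2)/2 = 91/4.
Price P = 253 - 2·(317/4) = 189/2.
Forge's profit: (189/2 - 39)·(111/4) - 1530 = 81/8.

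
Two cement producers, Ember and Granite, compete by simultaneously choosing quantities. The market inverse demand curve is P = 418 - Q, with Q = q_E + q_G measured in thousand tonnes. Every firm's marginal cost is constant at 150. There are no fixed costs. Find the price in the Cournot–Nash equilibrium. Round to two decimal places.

A representative firm's profit is π_i = q_i(418 - Q) - 150q_i.
First-order condition (treating rivals' output as given): 268 - 2q_i - q_j = 0.
With identical firms every q_j equals q_i, so q_j = q_i and 268 = 3q_i, giving q_i = 268/3.
Total output Q = 536/3, so price P = 418 - 536/3 = 718/3.

239.33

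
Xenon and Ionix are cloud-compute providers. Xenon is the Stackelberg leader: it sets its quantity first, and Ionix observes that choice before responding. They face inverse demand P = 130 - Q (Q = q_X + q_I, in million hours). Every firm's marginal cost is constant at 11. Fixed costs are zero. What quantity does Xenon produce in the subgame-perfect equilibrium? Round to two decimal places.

Solve by backward induction. Given q_X, the follower Ionix maximises π_I = (130 - q_X - q_I)q_I - 11q_I.
Setting the follower's marginal profit to zero, 119 - q_X - 2q_I = 0, i.e. q_I = (119 - q_X)/2.
Xenon substitutes q_I(q_X) into its own profit: π_X = q_X(130 - q_X - (119 - q_X)/2) - 11q_X = (141/2 - (1/2)q_X)q_X - 11q_X.
Maximising: ∂π_X/∂q_X = 119/2 - q_X = 0, giving q_X = 119/2.
Then q_I = (119 - 119/2)/2 = 119/4.

59.50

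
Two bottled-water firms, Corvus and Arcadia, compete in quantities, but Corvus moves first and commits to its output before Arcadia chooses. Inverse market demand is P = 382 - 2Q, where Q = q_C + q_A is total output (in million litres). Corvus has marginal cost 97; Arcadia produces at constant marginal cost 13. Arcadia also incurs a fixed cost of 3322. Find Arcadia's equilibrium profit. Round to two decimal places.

5689.53

Solve by backward induction. Given q_C, the follower Arcadia maximises π_A = (382 - 2q_C - 2q_A)q_A - 13q_A.
Setting the follower's marginal profit to zero, 369 - 2q_C - 4q_A = 0, i.e. q_A = (369 - 2q_C)/4.
The leader anticipates this reaction. Substituting into P = 382 - 2Q gives P = 395/2 - q_C, so π_C = (395/2 - q_C)q_C - 97q_C.
The leader's first-order condition 201/2 - 2q_C = 0 yields q_C = 201/4.
Then q_A = (369 - 2·(201/4))/4 = 537/8.
Price P = 382 - 2·(939/8) = 589/4.
Arcadia's profit: (589/4 - 13)·(537/8) - 3322 = 5689.5313.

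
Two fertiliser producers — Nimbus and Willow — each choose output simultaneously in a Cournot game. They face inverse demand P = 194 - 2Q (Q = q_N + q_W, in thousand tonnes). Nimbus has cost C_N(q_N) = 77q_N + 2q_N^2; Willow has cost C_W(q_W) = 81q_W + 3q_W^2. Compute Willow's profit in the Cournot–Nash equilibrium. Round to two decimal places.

388.59

Nimbus's profit: π_N = (194 - 2Q)q_N - (77q_N + 2q_N²). Setting ∂π_N/∂q_N = 0: 117 - 8q_N - 2(q_W) = 0.
Willow's profit: π_W = (194 - 2Q)q_W - (81q_W + 3q_W²). Setting ∂π_W/∂q_W = 0: 113 - 10q_W - 2(q_N) = 0.
So q_N = (117 - 2q_W)/8 and q_W = (113 - 2q_N)/10.
Solving the pair: q_N = 236/19, q_W = 335/38.
Price P = 194 - 2·(807/38) = 151.5263.
Willow's profit: 151.5263·(335/38) - 81·(335/38) - 3(335/38)² = 388.5907.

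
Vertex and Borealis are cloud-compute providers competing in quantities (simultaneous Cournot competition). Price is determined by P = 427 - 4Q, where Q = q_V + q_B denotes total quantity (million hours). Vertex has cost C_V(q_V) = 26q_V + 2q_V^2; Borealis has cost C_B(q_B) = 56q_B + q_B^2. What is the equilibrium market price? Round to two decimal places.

220.31

Vertex's profit: π_V = (427 - 4Q)q_V - (26q_V + 2q_V²). Setting ∂π_V/∂q_V = 0: 401 - 12q_V - 4(q_B) = 0.
Borealis's first-order condition: 371 - 10q_B - 4(q_V) = 0.
Rearranging gives the reaction functions q_V = (401 - 4q_B)/12 and q_B = (371 - 4q_V)/10.
Solving the pair: q_V = 1263/52, q_B = 356/13.
Total output Q = 51.6731, so price P = 427 - 4·51.6731 = 220.3077.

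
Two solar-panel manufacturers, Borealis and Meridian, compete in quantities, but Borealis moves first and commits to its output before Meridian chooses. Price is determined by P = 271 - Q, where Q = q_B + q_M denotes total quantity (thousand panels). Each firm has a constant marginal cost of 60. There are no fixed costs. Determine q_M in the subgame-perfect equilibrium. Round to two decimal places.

52.75

The follower Meridian best-responds to any q_B: π_M = (271 - Q)q_M - 60q_M.
Setting the follower's marginal profit to zero, 211 - q_B - 2q_M = 0, i.e. q_M = (211 - q_B)/2.
The leader anticipates this reaction. Substituting into P = 271 - Q gives P = 331/2 - (1/2)q_B, so π_B = (331/2 - (1/2)q_B)q_B - 60q_B.
Maximising: ∂π_B/∂q_B = 211/2 - q_B = 0, giving q_B = 211/2.
Then q_M = (211 - 211/2)/2 = 211/4.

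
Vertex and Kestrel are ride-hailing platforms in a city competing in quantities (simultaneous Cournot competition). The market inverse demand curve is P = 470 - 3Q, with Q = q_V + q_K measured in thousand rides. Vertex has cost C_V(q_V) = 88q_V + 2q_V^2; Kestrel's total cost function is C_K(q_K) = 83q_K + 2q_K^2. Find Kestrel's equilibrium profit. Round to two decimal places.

Vertex's profit: π_V = (470 - 3Q)q_V - (88q_V + 2q_V²). Setting ∂π_V/∂q_V = 0: 382 - 10q_V - 3(q_K) = 0.
Kestrel's profit: π_K = (470 - 3Q)q_K - (83q_K + 2q_K²). Setting ∂π_K/∂q_K = 0: 387 - 10q_K - 3(q_V) = 0.
So q_V = (382 - 3q_K)/10 and q_K = (387 - 3q_V)/10.
Solving the pair: q_V = 29.2198, q_K = 29.9341.
Price P = 470 - 3·(769/13) = 292.5385.
Kestrel's profit: 292.5385·29.9341 - 83·29.9341 - 2·29.9341² = 4480.2415.

4480.24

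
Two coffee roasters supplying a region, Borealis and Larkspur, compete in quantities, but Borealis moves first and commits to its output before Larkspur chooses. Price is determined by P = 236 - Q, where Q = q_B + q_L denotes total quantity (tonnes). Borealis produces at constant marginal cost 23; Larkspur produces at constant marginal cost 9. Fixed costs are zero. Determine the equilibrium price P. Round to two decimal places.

72.75

Solve by backward induction. Given q_B, the follower Larkspur maximises π_L = (236 - q_B - q_L)q_L - 9q_L.
Follower FOC: 227 - q_B - 2q_L = 0, so q_L(q_B) = (227 - q_B)/2.
Borealis substitutes q_L(q_B) into its own profit: π_B = q_B(236 - q_B - (227 - q_B)/2) - 23q_B = (245/2 - (1/2)q_B)q_B - 23q_B.
Maximising: ∂π_B/∂q_B = 199/2 - q_B = 0, giving q_B = 199/2.
Then q_L = (227 - 199/2)/2 = 255/4.
Total output Q = 653/4, so price P = 236 - 653/4 = 291/4.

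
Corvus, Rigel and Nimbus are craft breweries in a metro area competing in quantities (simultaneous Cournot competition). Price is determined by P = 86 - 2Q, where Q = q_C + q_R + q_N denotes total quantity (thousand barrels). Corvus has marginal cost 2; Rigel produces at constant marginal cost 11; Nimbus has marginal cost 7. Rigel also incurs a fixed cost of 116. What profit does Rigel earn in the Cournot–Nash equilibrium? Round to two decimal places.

Corvus's profit: π_C = (86 - 2Q)q_C - (2q_C). Setting ∂π_C/∂q_C = 0: 84 - 4q_C - 2(q_R + q_N) = 0.
Rigel's first-order condition: 75 - 4q_R - 2(q_C + q_N) = 0.
Nimbus's profit: π_N = (86 - 2Q)q_N - (7q_N). Setting ∂π_N/∂q_N = 0: 79 - 4q_N - 2(q_C + q_R) = 0.
Summing all 3 equations gives 238 − 8Q = 0, hence Q = 119/4.
Back-substituting: q_C = (84 − 119/2)/2 = 49/4, q_R = (75 − 119/2)/2 = 31/4, q_N = (79 − 119/2)/2 = 39/4.
Price P = 86 - 2·(119/4) = 53/2.
Rigel's profit: (53/2 - 11)·(31/4) - 116 = 33/8.

4.13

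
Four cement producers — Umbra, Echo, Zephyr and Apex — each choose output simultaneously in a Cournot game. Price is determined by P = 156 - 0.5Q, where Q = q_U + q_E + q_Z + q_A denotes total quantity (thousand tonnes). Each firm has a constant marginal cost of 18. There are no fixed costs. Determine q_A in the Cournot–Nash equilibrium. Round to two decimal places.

A representative firm's profit is π_i = q_i(156 - 0.5Q) - 18q_i.
First-order condition (treating rivals' output as given): 138 - q_i - (1/2)·Σ_{j≠i} q_j = 0.
By symmetry each firm produces the same amount; substituting Σ_{j≠i} q_j = 3q_i yields q_i = 138/(5/2) = 276/5.

55.20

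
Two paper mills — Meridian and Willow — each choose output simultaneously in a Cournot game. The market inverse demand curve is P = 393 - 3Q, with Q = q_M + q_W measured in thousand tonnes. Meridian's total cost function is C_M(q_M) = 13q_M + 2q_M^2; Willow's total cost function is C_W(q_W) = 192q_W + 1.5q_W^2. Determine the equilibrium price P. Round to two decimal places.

Meridian's profit: π_M = (393 - 3Q)q_M - (13q_M + 2q_M²). Setting ∂π_M/∂q_M = 0: 380 - 10q_M - 3(q_W) = 0.
Willow's first-order condition: 201 - 9q_W - 3(q_M) = 0.
Best responses: q_M = (380 - 3q_W)/10, q_W = (201 - 3q_M)/9.
Substituting one into the other gives q_M = 313/9 and q_W = 290/27.
Total output Q = 1229/27, so price P = 393 - 3·(1229/27) = 256.4444.

256.44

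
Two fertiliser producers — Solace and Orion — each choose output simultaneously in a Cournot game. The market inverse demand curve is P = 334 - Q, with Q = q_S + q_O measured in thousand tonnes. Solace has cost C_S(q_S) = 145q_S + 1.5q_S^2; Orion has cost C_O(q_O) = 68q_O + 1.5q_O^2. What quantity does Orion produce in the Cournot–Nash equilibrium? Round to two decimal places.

Solace's profit: π_S = (334 - Q)q_S - (145q_S + (3/2)q_S²). Setting ∂π_S/∂q_S = 0: 189 - 5q_S - (q_O) = 0.
Orion's first-order condition: 266 - 5q_O - (q_S) = 0.
So q_S = (189 - q_O)/5 and q_O = (266 - q_S)/5.
Solving the pair: q_S = 679/24, q_O = 1141/24.

47.54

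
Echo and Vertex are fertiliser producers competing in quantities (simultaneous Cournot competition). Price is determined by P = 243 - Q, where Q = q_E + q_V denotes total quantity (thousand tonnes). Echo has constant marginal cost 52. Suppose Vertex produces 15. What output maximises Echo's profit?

With the rival's output fixed at 15, Echo's profit is π_E = (243 - 15 - q_E)q_E - (52q_E) = (228 - q_E)q_E - (52q_E).
∂π_E/∂q_E = 176 - 2q_E = 0, so q_E = 88.

88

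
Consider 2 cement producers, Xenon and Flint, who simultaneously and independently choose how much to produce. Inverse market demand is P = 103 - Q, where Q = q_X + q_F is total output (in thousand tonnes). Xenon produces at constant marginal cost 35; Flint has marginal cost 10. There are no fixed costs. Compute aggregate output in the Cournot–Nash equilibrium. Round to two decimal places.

Xenon's profit: π_X = (103 - Q)q_X - (35q_X). Setting ∂π_X/∂q_X = 0: 68 - 2q_X - (q_F) = 0.
Flint's first-order condition: 93 - 2q_F - (q_X) = 0.
Rearranging gives the reaction functions q_X = (68 - q_F)/2 and q_F = (93 - q_X)/2.
Substituting one into the other gives q_X = 43/3 and q_F = 118/3.
Total output Q = 43/3 + 118/3 = 161/3.

53.67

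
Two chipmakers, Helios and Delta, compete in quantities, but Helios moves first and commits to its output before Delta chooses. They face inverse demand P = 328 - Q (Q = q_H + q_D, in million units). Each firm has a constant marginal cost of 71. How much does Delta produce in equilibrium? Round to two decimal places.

Solve by backward induction. Given q_H, the follower Delta maximises π_D = (328 - q_H - q_D)q_D - 71q_D.
∂π_D/∂q_D = 257 - q_H - 2q_D = 0 gives the reaction function q_D = (257 - q_H)/2.
The leader anticipates this reaction. Substituting into P = 328 - Q gives P = 399/2 - (1/2)q_H, so π_H = (399/2 - (1/2)q_H)q_H - 71q_H.
Leader FOC: 257/2 - q_H = 0, so q_H = 257/2.
Then q_D = (257 - 257/2)/2 = 257/4.

64.25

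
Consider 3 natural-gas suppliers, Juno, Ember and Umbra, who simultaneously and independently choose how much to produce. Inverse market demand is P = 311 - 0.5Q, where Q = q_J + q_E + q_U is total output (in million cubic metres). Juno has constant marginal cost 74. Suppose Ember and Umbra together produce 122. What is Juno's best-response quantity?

176

With rivals' combined output fixed at 122, Juno's profit is π_J = (311 - (1/2)·122 - (1/2)q_J)q_J - (74q_J) = (250 - (1/2)q_J)q_J - (74q_J).
∂π_J/∂q_J = 176 - q_J = 0, so q_J = 176.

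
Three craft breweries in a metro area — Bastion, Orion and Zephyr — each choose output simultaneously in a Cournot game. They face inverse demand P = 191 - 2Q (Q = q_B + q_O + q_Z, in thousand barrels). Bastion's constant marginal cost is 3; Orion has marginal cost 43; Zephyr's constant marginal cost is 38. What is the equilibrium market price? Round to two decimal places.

68.75

Bastion's profit: π_B = (191 - 2Q)q_B - (3q_B). Setting ∂π_B/∂q_B = 0: 188 - 4q_B - 2(q_O + q_Z) = 0.
Orion's first-order condition: 148 - 4q_O - 2(q_B + q_Z) = 0.
Zephyr's first-order condition: 153 - 4q_Z - 2(q_B + q_O) = 0.
Adding the 3 first-order conditions: 489 − 8Q = 0, so Q = 489/8.
Back-substituting: q_B = (188 − 489/4)/2 = 263/8, q_O = (148 − 489/4)/2 = 103/8, q_Z = (153 − 489/4)/2 = 123/8.
Total output Q = 489/8, so price P = 191 - 2·(489/8) = 275/4.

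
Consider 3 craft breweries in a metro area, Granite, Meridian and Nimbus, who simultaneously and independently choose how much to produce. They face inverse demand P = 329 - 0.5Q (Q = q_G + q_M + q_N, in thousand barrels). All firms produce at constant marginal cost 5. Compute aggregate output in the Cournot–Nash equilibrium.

Each firm earns π_i = (329 - 0.5Q)q_i - 5q_i.
First-order condition (treating rivals' output as given): 324 - q_i - (1/2)·Σ_{j≠i} q_j = 0.
By symmetry each firm produces the same amount; substituting Σ_{j≠i} q_j = 2q_i yields q_i = 324/2 = 162.
Total output Q = 162 + 162 + 162 = 486.

486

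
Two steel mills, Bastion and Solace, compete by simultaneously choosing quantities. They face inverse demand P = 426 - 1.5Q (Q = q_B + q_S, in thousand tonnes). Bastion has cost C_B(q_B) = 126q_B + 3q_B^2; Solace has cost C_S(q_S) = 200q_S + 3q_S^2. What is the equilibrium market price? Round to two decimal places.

350.86

Bastion's profit: π_B = (426 - 1.5Q)q_B - (126q_B + 3q_B²). Setting ∂π_B/∂q_B = 0: 300 - 9q_B - (3/2)(q_S) = 0.
Solace's first-order condition: 226 - 9q_S - (3/2)(q_B) = 0.
So q_B = (300 - (3/2)q_S)/9 and q_S = (226 - (3/2)q_B)/9.
Solving the pair: q_B = 29.9810, q_S = 704/35.
Total output Q = 1052/21, so price P = 426 - (3/2)·(1052/21) = 350.8571.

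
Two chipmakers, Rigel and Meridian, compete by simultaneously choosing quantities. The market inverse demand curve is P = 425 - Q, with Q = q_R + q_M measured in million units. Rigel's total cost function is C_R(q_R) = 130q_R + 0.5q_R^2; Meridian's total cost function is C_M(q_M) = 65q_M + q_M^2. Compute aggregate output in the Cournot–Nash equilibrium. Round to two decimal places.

145.91

Rigel's profit: π_R = (425 - Q)q_R - (130q_R + (1/2)q_R²). Setting ∂π_R/∂q_R = 0: 295 - 3q_R - (q_M) = 0.
Meridian's first-order condition: 360 - 4q_M - (q_R) = 0.
Best responses: q_R = (295 - q_M)/3, q_M = (360 - q_R)/4.
Solving the pair: q_R = 820/11, q_M = 785/11.
Total output Q = 820/11 + 785/11 = 1605/11.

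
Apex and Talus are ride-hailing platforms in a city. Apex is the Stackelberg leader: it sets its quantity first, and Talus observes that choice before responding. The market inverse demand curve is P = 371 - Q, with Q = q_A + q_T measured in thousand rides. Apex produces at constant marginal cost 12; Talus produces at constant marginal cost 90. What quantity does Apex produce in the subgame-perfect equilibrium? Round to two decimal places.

218.50

The follower Talus best-responds to any q_A: π_T = (371 - Q)q_T - 90q_T.
Follower FOC: 281 - q_A - 2q_T = 0, so q_T(q_A) = (281 - q_A)/2.
Apex substitutes q_T(q_A) into its own profit: π_A = q_A(371 - q_A - (281 - q_A)/2) - 12q_A = (461/2 - (1/2)q_A)q_A - 12q_A.
Maximising: ∂π_A/∂q_A = 437/2 - q_A = 0, giving q_A = 437/2.
Then q_T = (281 - 437/2)/2 = 125/4.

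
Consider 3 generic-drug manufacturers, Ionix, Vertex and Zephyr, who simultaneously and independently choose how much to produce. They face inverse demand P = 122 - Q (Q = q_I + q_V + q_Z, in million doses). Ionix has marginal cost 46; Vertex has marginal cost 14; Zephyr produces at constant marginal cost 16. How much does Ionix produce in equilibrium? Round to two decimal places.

3.50

Ionix's profit: π_I = (122 - Q)q_I - (46q_I). Setting ∂π_I/∂q_I = 0: 76 - 2q_I - (q_V + q_Z) = 0.
Vertex's first-order condition: 108 - 2q_V - (q_I + q_Z) = 0.
Zephyr's profit: π_Z = (122 - Q)q_Z - (16q_Z). Setting ∂π_Z/∂q_Z = 0: 106 - 2q_Z - (q_I + q_V) = 0.
Summing all 3 equations gives 290 − 4Q = 0, hence Q = 145/2.
Back-substituting: q_I = (76 − 145/2) = 7/2, q_V = (108 − 145/2) = 71/2, q_Z = (106 − 145/2) = 67/2.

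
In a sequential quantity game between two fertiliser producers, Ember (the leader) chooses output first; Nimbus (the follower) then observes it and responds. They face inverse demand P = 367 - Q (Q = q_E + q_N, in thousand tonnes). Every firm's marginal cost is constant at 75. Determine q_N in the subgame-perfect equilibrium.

The follower Nimbus best-responds to any q_E: π_N = (367 - Q)q_N - 75q_N.
∂π_N/∂q_N = 292 - q_E - 2q_N = 0 gives the reaction function q_N = (292 - q_E)/2.
The leader anticipates this reaction. Substituting into P = 367 - Q gives P = 221 - (1/2)q_E, so π_E = (221 - (1/2)q_E)q_E - 75q_E.
Maximising: ∂π_E/∂q_E = 146 - q_E = 0, giving q_E = 146.
Then q_N = (292 - 146)/2 = 73.

73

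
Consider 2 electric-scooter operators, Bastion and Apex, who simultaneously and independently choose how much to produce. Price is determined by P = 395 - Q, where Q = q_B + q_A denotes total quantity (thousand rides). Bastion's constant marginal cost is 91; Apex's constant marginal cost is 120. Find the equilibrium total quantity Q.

Bastion's profit: π_B = (395 - Q)q_B - (91q_B). Setting ∂π_B/∂q_B = 0: 304 - 2q_B - (q_A) = 0.
Apex's first-order condition: 275 - 2q_A - (q_B) = 0.
Best responses: q_B = (304 - q_A)/2, q_A = (275 - q_B)/2.
Substituting one into the other gives q_B = 111 and q_A = 82.
Total output Q = 111 + 82 = 193.

193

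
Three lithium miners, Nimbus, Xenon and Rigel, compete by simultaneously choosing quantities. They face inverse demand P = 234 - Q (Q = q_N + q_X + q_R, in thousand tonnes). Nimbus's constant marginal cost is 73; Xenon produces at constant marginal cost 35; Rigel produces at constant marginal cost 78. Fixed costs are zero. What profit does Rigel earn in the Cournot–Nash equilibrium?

Nimbus's profit: π_N = (234 - Q)q_N - (73q_N). Setting ∂π_N/∂q_N = 0: 161 - 2q_N - (q_X + q_R) = 0.
Xenon's profit: π_X = (234 - Q)q_X - (35q_X). Setting ∂π_X/∂q_X = 0: 199 - 2q_X - (q_N + q_R) = 0.
Rigel's profit: π_R = (234 - Q)q_R - (78q_R). Setting ∂π_R/∂q_R = 0: 156 - 2q_R - (q_N + q_X) = 0.
Adding the 3 conditions: 516 − 2Q − 2Q = 0, i.e. Q = 129.
Back-substituting: q_N = (161 − 129) = 32, q_X = (199 − 129) = 70, q_R = (156 − 129) = 27.
Price P = 234 - 129 = 105.
Rigel's profit: (105 - 78)·27 = 729.

729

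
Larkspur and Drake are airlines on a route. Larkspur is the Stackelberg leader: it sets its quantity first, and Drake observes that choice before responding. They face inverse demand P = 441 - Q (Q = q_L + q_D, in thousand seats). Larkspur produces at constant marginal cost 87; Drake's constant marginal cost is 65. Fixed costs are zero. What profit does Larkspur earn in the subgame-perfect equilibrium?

13778

Solve by backward induction. Given q_L, the follower Drake maximises π_D = (441 - q_L - q_D)q_D - 65q_D.
Follower FOC: 376 - q_L - 2q_D = 0, so q_D(q_L) = (376 - q_L)/2.
Larkspur substitutes q_D(q_L) into its own profit: π_L = q_L(441 - q_L - (376 - q_L)/2) - 87q_L = (253 - (1/2)q_L)q_L - 87q_L.
Maximising: ∂π_L/∂q_L = 166 - q_L = 0, giving q_L = 166.
Then q_D = (376 - 166)/2 = 105.
Price P = 441 - 271 = 170.
Larkspur's profit: (170 - 87)·166 = 13778.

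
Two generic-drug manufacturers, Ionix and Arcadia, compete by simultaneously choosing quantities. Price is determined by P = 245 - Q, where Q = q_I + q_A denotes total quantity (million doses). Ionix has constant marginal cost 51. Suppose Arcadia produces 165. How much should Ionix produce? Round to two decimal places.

With the rival's output fixed at 165, Ionix's profit is π_I = (245 - 165 - q_I)q_I - (51q_I) = (80 - q_I)q_I - (51q_I).
∂π_I/∂q_I = 29 - 2q_I = 0, so q_I = 29/2.

14.50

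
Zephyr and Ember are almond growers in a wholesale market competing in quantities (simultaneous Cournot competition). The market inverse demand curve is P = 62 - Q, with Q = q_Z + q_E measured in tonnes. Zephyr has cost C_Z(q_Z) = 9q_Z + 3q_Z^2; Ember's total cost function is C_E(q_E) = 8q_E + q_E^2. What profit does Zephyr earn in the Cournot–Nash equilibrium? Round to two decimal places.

103.91

Zephyr's profit: π_Z = (62 - Q)q_Z - (9q_Z + 3q_Z²). Setting ∂π_Z/∂q_Z = 0: 53 - 8q_Z - (q_E) = 0.
Ember's first-order condition: 54 - 4q_E - (q_Z) = 0.
So q_Z = (53 - q_E)/8 and q_E = (54 - q_Z)/4.
Solving the pair: q_Z = 158/31, q_E = 379/31.
Price P = 62 - 537/31 = 1385/31.
Zephyr's profit: (1385/31)·(158/31) - 9·(158/31) - 3(158/31)² = 103.9084.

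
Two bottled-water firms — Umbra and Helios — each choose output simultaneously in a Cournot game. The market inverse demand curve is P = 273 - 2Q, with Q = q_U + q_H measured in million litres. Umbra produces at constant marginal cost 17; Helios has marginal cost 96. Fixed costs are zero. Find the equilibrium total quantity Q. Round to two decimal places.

Umbra's profit: π_U = (273 - 2Q)q_U - (17q_U). Setting ∂π_U/∂q_U = 0: 256 - 4q_U - 2(q_H) = 0.
Helios's first-order condition: 177 - 4q_H - 2(q_U) = 0.
Best responses: q_U = (256 - 2q_H)/4, q_H = (177 - 2q_U)/4.
Substituting one into the other gives q_U = 335/6 and q_H = 49/3.
Total output Q = 335/6 + 49/3 = 433/6.

72.17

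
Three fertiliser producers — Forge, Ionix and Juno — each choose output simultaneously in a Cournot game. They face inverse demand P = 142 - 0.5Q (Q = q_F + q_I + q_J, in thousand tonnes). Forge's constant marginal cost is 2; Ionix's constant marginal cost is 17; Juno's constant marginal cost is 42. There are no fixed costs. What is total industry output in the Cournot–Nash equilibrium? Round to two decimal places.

Forge's profit: π_F = (142 - 0.5Q)q_F - (2q_F). Setting ∂π_F/∂q_F = 0: 140 - q_F - (1/2)(q_I + q_J) = 0.
Ionix's profit: π_I = (142 - 0.5Q)q_I - (17q_I). Setting ∂π_I/∂q_I = 0: 125 - q_I - (1/2)(q_F + q_J) = 0.
Juno's first-order condition: 100 - q_J - (1/2)(q_F + q_I) = 0.
Adding the 3 conditions: 365 − Q − Q = 0, i.e. Q = 365/2.
Back-substituting: q_F = (140 − 365/4)/(1/2) = 195/2, q_I = (125 − 365/4)/(1/2) = 135/2, q_J = (100 − 365/4)/(1/2) = 35/2.
Total output Q = 195/2 + 135/2 + 35/2 = 365/2.

182.50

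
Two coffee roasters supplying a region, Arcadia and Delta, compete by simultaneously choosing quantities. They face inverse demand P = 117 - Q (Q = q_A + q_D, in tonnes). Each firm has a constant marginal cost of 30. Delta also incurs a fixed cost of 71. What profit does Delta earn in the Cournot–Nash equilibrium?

A representative firm's profit is π_i = q_i(117 - Q) - 30q_i.
Setting ∂π_i/∂q_i = 0 with rivals' quantities fixed: 87 - 2q_i - q_j = 0.
With identical firms every q_j equals q_i, so q_j = q_i and 87 = 3q_i, giving q_i = 29.
Price P = 117 - 58 = 59.
Delta's profit: (59 - 30)·29 - 71 = 770.

770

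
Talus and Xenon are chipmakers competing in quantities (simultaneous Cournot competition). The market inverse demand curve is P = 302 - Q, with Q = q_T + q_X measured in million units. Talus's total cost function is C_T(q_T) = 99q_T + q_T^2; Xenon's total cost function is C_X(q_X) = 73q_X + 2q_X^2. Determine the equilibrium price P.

228

Talus's profit: π_T = (302 - Q)q_T - (99q_T + q_T²). Setting ∂π_T/∂q_T = 0: 203 - 4q_T - (q_X) = 0.
Xenon's first-order condition: 229 - 6q_X - (q_T) = 0.
Rearranging gives the reaction functions q_T = (203 - q_X)/4 and q_X = (229 - q_T)/6.
Substituting one into the other gives q_T = 43 and q_X = 31.
Total output Q = 74, so price P = 302 - 74 = 228.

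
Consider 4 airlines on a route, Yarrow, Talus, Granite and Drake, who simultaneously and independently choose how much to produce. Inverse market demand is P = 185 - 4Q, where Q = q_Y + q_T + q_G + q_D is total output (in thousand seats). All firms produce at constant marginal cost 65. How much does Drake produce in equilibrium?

A representative firm's profit is π_i = q_i(185 - 4Q) - 65q_i.
First-order condition (treating rivals' output as given): 120 - 8q_i - 4·Σ_{j≠i} q_j = 0.
With identical firms every q_j equals q_i, so Σ_{j≠i} q_j = 3q_i and 120 = 20q_i, giving q_i = 6.

6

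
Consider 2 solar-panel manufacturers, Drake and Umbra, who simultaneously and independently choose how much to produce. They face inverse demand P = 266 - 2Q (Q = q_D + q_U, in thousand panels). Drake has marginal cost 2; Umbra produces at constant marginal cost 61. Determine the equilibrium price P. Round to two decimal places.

Drake's profit: π_D = (266 - 2Q)q_D - (2q_D). Setting ∂π_D/∂q_D = 0: 264 - 4q_D - 2(q_U) = 0.
Umbra's profit: π_U = (266 - 2Q)q_U - (61q_U). Setting ∂π_U/∂q_U = 0: 205 - 4q_U - 2(q_D) = 0.
So q_D = (264 - 2q_U)/4 and q_U = (205 - 2q_D)/4.
Substituting one into the other gives q_D = 323/6 and q_U = 73/3.
Total output Q = 469/6, so price P = 266 - 2·(469/6) = 329/3.

109.67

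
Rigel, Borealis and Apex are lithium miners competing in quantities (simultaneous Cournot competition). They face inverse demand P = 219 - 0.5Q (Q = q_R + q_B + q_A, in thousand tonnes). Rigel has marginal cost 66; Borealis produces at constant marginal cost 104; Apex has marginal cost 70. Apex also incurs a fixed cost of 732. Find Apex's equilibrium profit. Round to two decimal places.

Rigel's profit: π_R = (219 - 0.5Q)q_R - (66q_R). Setting ∂π_R/∂q_R = 0: 153 - q_R - (1/2)(q_B + q_A) = 0.
Borealis's profit: π_B = (219 - 0.5Q)q_B - (104q_B). Setting ∂π_B/∂q_B = 0: 115 - q_B - (1/2)(q_R + q_A) = 0.
Apex's profit: π_A = (219 - 0.5Q)q_A - (70q_A). Setting ∂π_A/∂q_A = 0: 149 - q_A - (1/2)(q_R + q_B) = 0.
Adding the 3 first-order conditions: 417 − 2Q = 0, so Q = 417/2.
Back-substituting: q_R = (153 − 417/4)/(1/2) = 195/2, q_B = (115 − 417/4)/(1/2) = 43/2, q_A = (149 − 417/4)/(1/2) = 179/2.
Price P = 219 - (1/2)·(417/2) = 459/4.
Apex's profit: (459/4 - 70)·(179/2) - 732 = 3273.1250.

3273.13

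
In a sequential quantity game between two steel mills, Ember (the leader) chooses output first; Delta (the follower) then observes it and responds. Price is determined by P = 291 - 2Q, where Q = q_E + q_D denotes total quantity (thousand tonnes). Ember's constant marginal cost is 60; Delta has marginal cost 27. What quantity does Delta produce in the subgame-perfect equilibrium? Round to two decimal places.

Solve by backward induction. Given q_E, the follower Delta maximises π_D = (291 - 2q_E - 2q_D)q_D - 27q_D.
Follower FOC: 264 - 2q_E - 4q_D = 0, so q_D(q_E) = (264 - 2q_E)/4.
Ember substitutes q_D(q_E) into its own profit: π_E = q_E(291 - 2q_E - (264 - 2q_E)/2) - 60q_E = (159 - q_E)q_E - 60q_E.
The leader's first-order condition 99 - 2q_E = 0 yields q_E = 99/2.
Then q_D = (264 - 2·(99/2))/4 = 165/4.

41.25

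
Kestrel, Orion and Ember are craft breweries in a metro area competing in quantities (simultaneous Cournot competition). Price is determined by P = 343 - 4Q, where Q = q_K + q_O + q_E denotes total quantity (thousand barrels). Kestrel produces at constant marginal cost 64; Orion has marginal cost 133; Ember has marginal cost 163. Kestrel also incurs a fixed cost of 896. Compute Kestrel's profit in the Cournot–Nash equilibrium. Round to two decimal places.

Kestrel's profit: π_K = (343 - 4Q)q_K - (64q_K). Setting ∂π_K/∂q_K = 0: 279 - 8q_K - 4(q_O + q_E) = 0.
Orion's first-order condition: 210 - 8q_O - 4(q_K + q_E) = 0.
Ember's profit: π_E = (343 - 4Q)q_E - (163q_E). Setting ∂π_E/∂q_E = 0: 180 - 8q_E - 4(q_K + q_O) = 0.
Adding the 3 first-order conditions: 669 − 16Q = 0, so Q = 669/16.
Back-substituting: q_K = (279 − 669/4)/4 = 447/16, q_O = (210 − 669/4)/4 = 171/16, q_E = (180 − 669/4)/4 = 51/16.
Price P = 343 - 4·(669/16) = 703/4.
Kestrel's profit: (703/4 - 64)·(447/16) - 896 = 2226.0156.

2226.02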